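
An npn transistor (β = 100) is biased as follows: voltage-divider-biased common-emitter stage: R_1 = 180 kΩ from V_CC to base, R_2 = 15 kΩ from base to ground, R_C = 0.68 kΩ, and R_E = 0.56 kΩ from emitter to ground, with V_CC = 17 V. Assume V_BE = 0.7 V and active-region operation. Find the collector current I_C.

I_C ≈ 0.86 mA

Thevenize the base divider: V_Th = V_CC·R_2/(R_1+R_2) = 17×15/195 = 1.31 V, R_Th = R_1‖R_2 = 13.8 kΩ.
Base-emitter loop: V_Th = I_B·R_Th + V_BE + (β+1)I_B·R_E, so I_B = (1.31 − 0.7) / (13.8 + 101×0.56) = 0.00863 mA.
I_C = β·I_B = 100×0.00863 = 0.863 mA, and I_E = (β+1)I_B = 0.872 mA.
V_CE = V_CC − I_C·R_C − I_E·R_E = 17 − 0.863×0.68 − 0.872×0.56 = 15.9 V.
V_CE = 15.9 V > 0.2 V confirms active-region operation.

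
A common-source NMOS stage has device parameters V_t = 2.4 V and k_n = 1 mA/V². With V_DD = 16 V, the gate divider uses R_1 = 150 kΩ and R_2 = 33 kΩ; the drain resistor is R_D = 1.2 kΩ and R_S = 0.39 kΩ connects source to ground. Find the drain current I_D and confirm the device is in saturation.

V_G = V_DD·R_2/(R_1+R_2) = 16×33/183 = 2.89 V.
Assume saturation: I_D = (k_n/2)(V_GS − V_t)² with V_GS = V_G − I_D·R_S = 2.89 − 0.39·I_D.
Substituting gives 0.0761·I_D² − 1.19·I_D + 0.118 = 0, with roots I_D = 0.0996 or 15.5 mA.
The root I_D = 15.5 mA gives V_GS = -3.17 V ≤ V_t, so take I_D = 0.0996 mA.
Then V_GS = 2.85 V and V_DS = V_DD − I_D(R_D+R_S) = 16 − 0.0996×1.59 = 15.8 V.
Saturation requires V_DS ≥ V_GS − V_t = 0.446 V; 15.8 ≥ 0.446 ✓.

I_D ≈ 0.1 mA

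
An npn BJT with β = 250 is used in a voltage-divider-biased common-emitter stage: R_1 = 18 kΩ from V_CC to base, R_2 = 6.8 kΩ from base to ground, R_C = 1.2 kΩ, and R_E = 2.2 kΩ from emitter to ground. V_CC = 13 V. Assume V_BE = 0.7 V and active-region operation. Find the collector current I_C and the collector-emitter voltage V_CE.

Thevenize the base divider: V_Th = V_CC·R_2/(R_1+R_2) = 13×6.8/24.8 = 3.56 V, R_Th = R_1‖R_2 = 4.94 kΩ.
Base-emitter loop: V_Th = I_B·R_Th + V_BE + (β+1)I_B·R_E, so I_B = (3.56 − 0.7) / (4.94 + 251×2.2) = 0.00514 mA.
I_C = β·I_B = 250×0.00514 = 1.29 mA, and I_E = (β+1)I_B = 1.29 mA.
V_CE = V_CC − I_C·R_C − I_E·R_E = 13 − 1.29×1.2 − 1.29×2.2 = 8.62 V.
V_CE = 8.62 V > 0.2 V confirms active-region operation.

I_C ≈ 1.3 mA, V_CE ≈ 8.6 V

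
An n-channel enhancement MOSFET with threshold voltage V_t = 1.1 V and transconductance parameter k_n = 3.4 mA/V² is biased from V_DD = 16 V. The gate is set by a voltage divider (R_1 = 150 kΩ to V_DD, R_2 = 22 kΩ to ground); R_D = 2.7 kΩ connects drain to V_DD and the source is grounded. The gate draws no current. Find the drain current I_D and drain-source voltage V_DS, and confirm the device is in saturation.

I_D ≈ 1.5 mA, V_DS ≈ 12 V

V_G = V_DD·R_2/(R_1+R_2) = 16×22/172 = 2.05 V. With the source grounded, V_GS = V_G = 2.05 V.
Assume saturation: I_D = (k_n/2)(V_GS − V_t)² = (3.4/2)×(2.05 − 1.1)² = 1.7×0.947² = 1.52 mA.
V_DS = V_DD − I_D·R_D = 16 − 1.52×2.7 = 11.9 V.
Saturation requires V_DS ≥ V_GS − V_t = 0.947 V; 11.9 ≥ 0.947 ✓.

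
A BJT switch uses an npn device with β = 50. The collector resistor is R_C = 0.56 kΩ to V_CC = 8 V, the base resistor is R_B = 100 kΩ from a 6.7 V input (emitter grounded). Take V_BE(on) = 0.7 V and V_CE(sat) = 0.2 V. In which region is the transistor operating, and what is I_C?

active; I_C ≈ 3 mA

Assume active. Base-emitter loop: I_B = (V_BB − V_BE)/R_B = (6.7 − 0.7)/100 = 0.06 mA.
I_C = β·I_B = 50×0.06 = 3 mA.
V_CE = V_CC − I_C·R_C = 8 − 3×0.56 = 6.32 V > V_CE(sat), so the active-region assumption holds.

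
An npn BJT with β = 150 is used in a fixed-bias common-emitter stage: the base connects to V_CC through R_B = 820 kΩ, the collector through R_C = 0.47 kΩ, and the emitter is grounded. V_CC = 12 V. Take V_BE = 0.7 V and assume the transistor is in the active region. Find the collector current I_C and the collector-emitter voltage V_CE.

Base loop: V_CC = I_B·R_B + V_BE, so I_B = (12 − 0.7)/820 kΩ = 0.0138 mA.
In the active region I_C = β·I_B = 150 × 0.0138 = 2.07 mA.
Collector loop: V_CE = V_CC − I_C·R_C = 12 − 2.07×0.47 = 11 V.
Since V_CE = 11 V > V_CE(sat) ≈ 0.2 V, the transistor is in the active region as assumed.

I_C ≈ 2.1 mA, V_CE ≈ 11 V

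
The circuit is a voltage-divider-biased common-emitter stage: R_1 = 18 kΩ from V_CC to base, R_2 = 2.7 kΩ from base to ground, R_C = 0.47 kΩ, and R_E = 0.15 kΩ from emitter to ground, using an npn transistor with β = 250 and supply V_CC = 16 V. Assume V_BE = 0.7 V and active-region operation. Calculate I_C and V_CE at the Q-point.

I_C ≈ 8.7 mA, V_CE ≈ 11 V

Thevenize the base divider: V_Th = V_CC·R_2/(R_1+R_2) = 16×2.7/20.7 = 2.09 V, R_Th = R_1‖R_2 = 2.35 kΩ.
Base-emitter loop: V_Th = I_B·R_Th + V_BE + (β+1)I_B·R_E, so I_B = (2.09 − 0.7) / (2.35 + 251×0.15) = 0.0347 mA.
I_C = β·I_B = 250×0.0347 = 8.67 mA, and I_E = (β+1)I_B = 8.7 mA.
V_CE = V_CC − I_C·R_C − I_E·R_E = 16 − 8.67×0.47 − 8.7×0.15 = 10.6 V.
V_CE = 10.6 V > 0.2 V confirms active-region operation.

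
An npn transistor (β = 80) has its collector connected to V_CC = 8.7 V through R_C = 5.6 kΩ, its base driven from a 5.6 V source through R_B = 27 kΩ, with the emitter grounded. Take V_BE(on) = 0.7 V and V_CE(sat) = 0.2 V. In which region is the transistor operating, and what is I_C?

Assume active: I_B = (5.6 − 0.7)/27 = 0.181 mA, giving I_C = β·I_B = 14.5 mA.
But then V_CE = 8.7 − 14.5×5.6 = -72.6 V < V_CE(sat) = 0.2 V — impossible in the active region.
So the transistor is saturated. With V_CE = 0.2 V, I_C = (V_CC − 0.2)/R_C = 8.5/5.6 = 1.52 mA.
Check: β·I_B = 14.5 mA > I_C = 1.52 mA, confirming saturation.

saturation; I_C ≈ 1.5 mA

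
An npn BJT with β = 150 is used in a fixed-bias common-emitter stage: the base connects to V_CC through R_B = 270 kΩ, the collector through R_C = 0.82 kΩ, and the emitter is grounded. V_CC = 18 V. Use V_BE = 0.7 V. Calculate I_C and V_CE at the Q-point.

Base loop: V_CC = I_B·R_B + V_BE, so I_B = (18 − 0.7)/270 kΩ = 0.0641 mA.
In the active region I_C = β·I_B = 150 × 0.0641 = 9.61 mA.
Collector loop: V_CE = V_CC − I_C·R_C = 18 − 9.61×0.82 = 10.1 V.
Since V_CE = 10.1 V > V_CE(sat) ≈ 0.2 V, the transistor is in the active region as assumed.

I_C ≈ 9.6 mA, V_CE ≈ 10 V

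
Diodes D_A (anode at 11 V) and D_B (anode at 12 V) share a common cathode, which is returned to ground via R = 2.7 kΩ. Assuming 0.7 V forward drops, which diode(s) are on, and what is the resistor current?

Only D_B conducts; I_R ≈ 4.2 mA

Assume both conduct. Then node N would need to be at both 11−0.7 = 10.3 V and 12−0.7 = 11.3 V, which is impossible.
Assume only D_B conducts: V_N = 12 − 0.7 = 11.3 V, so I_R = 11.3/2.7 = 4.19 mA.
Check D_A: its anode-to-cathode voltage is 11 − 11.3 = -0.3 V < 0.7 V, so it is off. The assumption is consistent.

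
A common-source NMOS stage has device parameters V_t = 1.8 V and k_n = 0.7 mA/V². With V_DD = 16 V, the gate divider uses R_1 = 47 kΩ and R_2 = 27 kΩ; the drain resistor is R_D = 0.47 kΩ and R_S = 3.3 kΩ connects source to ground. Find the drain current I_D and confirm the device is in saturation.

V_G = V_DD·R_2/(R_1+R_2) = 16×27/74 = 5.84 V.
Assume saturation: I_D = (k_n/2)(V_GS − V_t)² with V_GS = V_G − I_D·R_S = 5.84 − 3.3·I_D.
Substituting gives 3.81·I_D² − 10.3·I_D + 5.71 = 0, with roots I_D = 0.773 or 1.94 mA.
The root I_D = 1.94 mA gives V_GS = -0.552 V ≤ V_t, so take I_D = 0.773 mA.
Then V_GS = 3.29 V and V_DS = V_DD − I_D(R_D+R_S) = 16 − 0.773×3.77 = 13.1 V.
Saturation requires V_DS ≥ V_GS − V_t = 1.49 V; 13.1 ≥ 1.49 ✓.

I_D ≈ 0.77 mA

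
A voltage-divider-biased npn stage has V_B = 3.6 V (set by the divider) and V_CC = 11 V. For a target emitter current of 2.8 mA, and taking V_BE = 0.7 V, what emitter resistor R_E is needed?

R_E ≈ 1 kΩ

V_E = V_B − V_BE = 3.6 − 0.7 = 2.9 V.
R_E = V_E / I_E = 2.9 / 2.8 = 1.04 kΩ.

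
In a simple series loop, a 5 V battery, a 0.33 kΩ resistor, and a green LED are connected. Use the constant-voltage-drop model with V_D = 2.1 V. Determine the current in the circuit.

I ≈ 8.8 mA

KVL around the loop: 5 = V_D + I·R = 2.1 + I × 0.33 kΩ.
So I = (5 − 2.1) / 0.33 kΩ = 2.9 / 0.33 = 8.79 mA.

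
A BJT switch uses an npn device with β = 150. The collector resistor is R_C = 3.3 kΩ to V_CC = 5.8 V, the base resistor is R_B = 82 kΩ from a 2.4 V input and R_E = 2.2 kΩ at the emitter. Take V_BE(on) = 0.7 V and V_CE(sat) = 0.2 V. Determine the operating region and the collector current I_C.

Assume active. Base-emitter loop: I_B = (V_BB − V_BE)/(R_B + (β+1)R_E) = (2.4 − 0.7)/(82 + 151×2.2) = 0.0041 mA.
I_C = β·I_B = 150×0.0041 = 0.616 mA.
V_CE = V_CC − I_C·R_C − I_E·R_E = 5.8 − 0.616×3.3 − 0.62×2.2 = 2.4 V > V_CE(sat), so the active-region assumption holds.

active; I_C ≈ 0.62 mA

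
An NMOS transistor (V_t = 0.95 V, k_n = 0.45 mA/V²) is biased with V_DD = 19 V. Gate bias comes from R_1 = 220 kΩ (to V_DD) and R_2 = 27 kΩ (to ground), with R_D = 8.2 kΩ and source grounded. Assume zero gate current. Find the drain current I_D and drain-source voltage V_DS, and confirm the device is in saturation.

I_D ≈ 0.29 mA, V_DS ≈ 17 V

V_G = V_DD·R_2/(R_1+R_2) = 19×27/247 = 2.08 V. With the source grounded, V_GS = V_G = 2.08 V.
Assume saturation: I_D = (k_n/2)(V_GS − V_t)² = (0.45/2)×(2.08 − 0.95)² = 0.225×1.13² = 0.286 mA.
V_DS = V_DD − I_D·R_D = 19 − 0.286×8.2 = 16.7 V.
Saturation requires V_DS ≥ V_GS − V_t = 1.13 V; 16.7 ≥ 1.13 ✓.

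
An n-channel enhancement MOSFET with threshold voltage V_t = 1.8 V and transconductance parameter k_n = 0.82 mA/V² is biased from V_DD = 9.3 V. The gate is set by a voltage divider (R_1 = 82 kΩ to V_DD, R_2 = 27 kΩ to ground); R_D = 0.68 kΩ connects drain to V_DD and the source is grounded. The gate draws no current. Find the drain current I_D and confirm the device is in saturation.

V_G = V_DD·R_2/(R_1+R_2) = 9.3×27/109 = 2.3 V. With the source grounded, V_GS = V_G = 2.3 V.
Assume saturation: I_D = (k_n/2)(V_GS − V_t)² = (0.82/2)×(2.3 − 1.8)² = 0.41×0.504² = 0.104 mA.
V_DS = V_DD − I_D·R_D = 9.3 − 0.104×0.68 = 9.23 V.
Saturation requires V_DS ≥ V_GS − V_t = 0.504 V; 9.23 ≥ 0.504 ✓.

I_D ≈ 0.1 mA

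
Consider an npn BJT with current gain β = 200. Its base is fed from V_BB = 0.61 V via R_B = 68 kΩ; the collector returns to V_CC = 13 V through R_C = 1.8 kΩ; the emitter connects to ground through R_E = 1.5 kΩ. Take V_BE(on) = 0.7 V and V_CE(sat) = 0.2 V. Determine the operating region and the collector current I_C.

V_BB = 0.61 V ≤ V_BE(on) = 0.7 V, so the base-emitter junction is not forward biased.
The transistor is in cutoff: I_B = I_C = 0.

cutoff; I_C ≈ 0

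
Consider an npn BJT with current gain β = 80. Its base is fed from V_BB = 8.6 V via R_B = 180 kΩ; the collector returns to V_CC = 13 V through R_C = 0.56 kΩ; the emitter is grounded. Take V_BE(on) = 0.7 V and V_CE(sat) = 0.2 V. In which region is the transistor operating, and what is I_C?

Assume active. Base-emitter loop: I_B = (V_BB − V_BE)/R_B = (8.6 − 0.7)/180 = 0.0439 mA.
I_C = β·I_B = 80×0.0439 = 3.51 mA.
V_CE = V_CC − I_C·R_C = 13 − 3.51×0.56 = 11 V > V_CE(sat), so the active-region assumption holds.

active; I_C ≈ 3.5 mA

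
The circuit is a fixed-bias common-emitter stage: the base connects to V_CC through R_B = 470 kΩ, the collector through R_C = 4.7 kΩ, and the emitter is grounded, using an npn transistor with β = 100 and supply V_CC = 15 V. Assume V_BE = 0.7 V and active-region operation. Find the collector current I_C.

Base loop: V_CC = I_B·R_B + V_BE, so I_B = (15 − 0.7)/470 kΩ = 0.0304 mA.
In the active region I_C = β·I_B = 100 × 0.0304 = 3.04 mA.
Collector loop: V_CE = V_CC − I_C·R_C = 15 − 3.04×4.7 = 0.7 V.
Since V_CE = 0.7 V > V_CE(sat) ≈ 0.2 V, the transistor is in the active region as assumed.

I_C ≈ 3 mA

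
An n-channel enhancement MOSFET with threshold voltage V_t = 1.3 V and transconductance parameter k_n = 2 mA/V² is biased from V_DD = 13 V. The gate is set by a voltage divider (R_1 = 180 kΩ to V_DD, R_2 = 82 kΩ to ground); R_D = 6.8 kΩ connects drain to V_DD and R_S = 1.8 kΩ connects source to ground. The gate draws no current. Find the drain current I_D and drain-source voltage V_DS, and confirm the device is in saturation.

V_G = V_DD·R_2/(R_1+R_2) = 13×82/262 = 4.07 V.
Assume saturation: I_D = (k_n/2)(V_GS − V_t)² with V_GS = V_G − I_D·R_S = 4.07 − 1.8·I_D.
Substituting gives 3.24·I_D² − 11·I_D + 7.67 = 0, with roots I_D = 0.986 or 2.4 mA.
The root I_D = 2.4 mA gives V_GS = -0.249 V ≤ V_t, so take I_D = 0.986 mA.
Then V_GS = 2.29 V and V_DS = V_DD − I_D(R_D+R_S) = 13 − 0.986×8.6 = 4.52 V.
Saturation requires V_DS ≥ V_GS − V_t = 0.993 V; 4.52 ≥ 0.993 ✓.

I_D ≈ 0.99 mA, V_DS ≈ 4.5 V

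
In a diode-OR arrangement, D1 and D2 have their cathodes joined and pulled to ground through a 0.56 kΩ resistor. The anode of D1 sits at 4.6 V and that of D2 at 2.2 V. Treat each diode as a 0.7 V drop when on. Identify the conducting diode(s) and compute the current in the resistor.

Assume both conduct. Then node N would need to be at both 4.6−0.7 = 3.9 V and 2.2−0.7 = 1.5 V, which is impossible.
Assume only D1 conducts: V_N = 4.6 − 0.7 = 3.9 V, so I_R = 3.9/0.56 = 6.96 mA.
Check D2: its anode-to-cathode voltage is 2.2 − 3.9 = -1.7 V < 0.7 V, so it is off. The assumption is consistent.

Only D1 conducts; I_R ≈ 7 mA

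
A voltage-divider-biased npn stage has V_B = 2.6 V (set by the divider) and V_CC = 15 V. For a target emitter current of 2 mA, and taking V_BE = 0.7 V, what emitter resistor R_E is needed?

R_E ≈ 0.95 kΩ

V_E = V_B − V_BE = 2.6 − 0.7 = 1.9 V.
R_E = V_E / I_E = 1.9 / 2 = 0.95 kΩ.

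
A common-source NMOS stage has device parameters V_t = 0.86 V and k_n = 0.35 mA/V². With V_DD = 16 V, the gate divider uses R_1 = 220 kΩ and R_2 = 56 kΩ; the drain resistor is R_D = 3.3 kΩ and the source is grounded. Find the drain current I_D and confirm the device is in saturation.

V_G = V_DD·R_2/(R_1+R_2) = 16×56/276 = 3.25 V. With the source grounded, V_GS = V_G = 3.25 V.
Assume saturation: I_D = (k_n/2)(V_GS − V_t)² = (0.35/2)×(3.25 − 0.86)² = 0.175×2.39² = 0.997 mA.
V_DS = V_DD − I_D·R_D = 16 − 0.997×3.3 = 12.7 V.
Saturation requires V_DS ≥ V_GS − V_t = 2.39 V; 12.7 ≥ 2.39 ✓.

I_D ≈ 1 mA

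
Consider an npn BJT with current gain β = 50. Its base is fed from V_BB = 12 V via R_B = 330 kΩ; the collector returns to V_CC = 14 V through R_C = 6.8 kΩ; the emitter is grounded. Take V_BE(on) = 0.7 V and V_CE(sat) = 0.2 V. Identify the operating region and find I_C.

active; I_C ≈ 1.7 mA

Assume active. Base-emitter loop: I_B = (V_BB − V_BE)/R_B = (12 − 0.7)/330 = 0.0342 mA.
I_C = β·I_B = 50×0.0342 = 1.71 mA.
V_CE = V_CC − I_C·R_C = 14 − 1.71×6.8 = 2.36 V > V_CE(sat), so the active-region assumption holds.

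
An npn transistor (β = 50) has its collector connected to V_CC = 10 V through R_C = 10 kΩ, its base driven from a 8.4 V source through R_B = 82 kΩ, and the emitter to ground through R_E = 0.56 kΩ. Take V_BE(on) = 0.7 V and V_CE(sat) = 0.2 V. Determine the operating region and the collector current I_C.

Assume active: I_B = (8.4 − 0.7)/(82 + 51×0.56) = 0.0696 mA, I_C = β·I_B = 3.48 mA.
Then V_CE = 10 − 3.48×10 − 3.55×0.56 = -26.8 V < 0.2 V — the active assumption fails.
Re-solve with V_CE = 0.2 V. KCL at the emitter: V_E/R_E = (V_BB−0.7−V_E)/R_B + (V_CC−0.2−V_E)/R_C, giving V_E = 0.566 V.
I_C = (V_CC − 0.2 − V_E)/R_C = (9.8 − 0.566)/10 = 0.923 mA.
Check: I_B = (7.7 − 0.566)/82 = 0.087 mA, and β·I_B = 4.35 mA > I_C, confirming saturation.

saturation; I_C ≈ 0.92 mA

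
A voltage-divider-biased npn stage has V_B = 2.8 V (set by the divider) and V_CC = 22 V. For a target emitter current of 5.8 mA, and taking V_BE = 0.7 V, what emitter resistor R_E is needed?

R_E ≈ 0.36 kΩ

V_E = V_B − V_BE = 2.8 − 0.7 = 2.1 V.
R_E = V_E / I_E = 2.1 / 5.8 = 0.362 kΩ.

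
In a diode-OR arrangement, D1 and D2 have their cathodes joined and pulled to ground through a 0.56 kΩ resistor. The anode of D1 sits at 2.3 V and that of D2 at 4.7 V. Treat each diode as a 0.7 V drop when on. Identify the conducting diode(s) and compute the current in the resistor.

Assume both conduct. Then node N would need to be at both 2.3−0.7 = 1.6 V and 4.7−0.7 = 4 V, which is impossible.
Assume only D2 conducts: V_N = 4.7 − 0.7 = 4 V, so I_R = 4/0.56 = 7.14 mA.
Check D1: its anode-to-cathode voltage is 2.3 − 4 = -1.7 V < 0.7 V, so it is off. The assumption is consistent.

Only D2 conducts; I_R ≈ 7.1 mA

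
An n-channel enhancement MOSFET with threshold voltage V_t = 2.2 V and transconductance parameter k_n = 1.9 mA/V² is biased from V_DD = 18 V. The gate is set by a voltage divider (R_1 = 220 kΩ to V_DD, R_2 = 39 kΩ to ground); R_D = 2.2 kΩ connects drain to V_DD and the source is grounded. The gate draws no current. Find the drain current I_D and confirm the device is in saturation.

I_D ≈ 0.25 mA

V_G = V_DD·R_2/(R_1+R_2) = 18×39/259 = 2.71 V. With the source grounded, V_GS = V_G = 2.71 V.
Assume saturation: I_D = (k_n/2)(V_GS − V_t)² = (1.9/2)×(2.71 − 2.2)² = 0.95×0.51² = 0.248 mA.
V_DS = V_DD − I_D·R_D = 18 − 0.248×2.2 = 17.5 V.
Saturation requires V_DS ≥ V_GS − V_t = 0.51 V; 17.5 ≥ 0.51 ✓.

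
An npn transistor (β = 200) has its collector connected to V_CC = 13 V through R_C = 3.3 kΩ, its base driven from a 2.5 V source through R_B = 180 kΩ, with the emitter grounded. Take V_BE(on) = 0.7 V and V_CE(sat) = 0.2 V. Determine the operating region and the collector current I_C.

active; I_C ≈ 2 mA

Assume active. Base-emitter loop: I_B = (V_BB − V_BE)/R_B = (2.5 − 0.7)/180 = 0.01 mA.
I_C = β·I_B = 200×0.01 = 2 mA.
V_CE = V_CC − I_C·R_C = 13 − 2×3.3 = 6.4 V > V_CE(sat), so the active-region assumption holds.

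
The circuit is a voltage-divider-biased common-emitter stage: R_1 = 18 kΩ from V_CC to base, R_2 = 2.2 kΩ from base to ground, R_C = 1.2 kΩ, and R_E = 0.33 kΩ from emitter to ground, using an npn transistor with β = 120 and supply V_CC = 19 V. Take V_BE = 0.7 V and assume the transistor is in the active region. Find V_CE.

Thevenize the base divider: V_Th = V_CC·R_2/(R_1+R_2) = 19×2.2/20.2 = 2.07 V, R_Th = R_1‖R_2 = 1.96 kΩ.
Base-emitter loop: V_Th = I_B·R_Th + V_BE + (β+1)I_B·R_E, so I_B = (2.07 − 0.7) / (1.96 + 121×0.33) = 0.0327 mA.
I_C = β·I_B = 120×0.0327 = 3.92 mA, and I_E = (β+1)I_B = 3.96 mA.
V_CE = V_CC − I_C·R_C − I_E·R_E = 19 − 3.92×1.2 − 3.96×0.33 = 13 V.
V_CE = 13 V > 0.2 V confirms active-region operation.

V_CE ≈ 13 V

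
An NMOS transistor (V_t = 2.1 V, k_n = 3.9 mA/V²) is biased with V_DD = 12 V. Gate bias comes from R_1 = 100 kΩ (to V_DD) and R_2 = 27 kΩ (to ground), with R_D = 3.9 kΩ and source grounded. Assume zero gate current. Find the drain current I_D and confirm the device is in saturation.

I_D ≈ 0.4 mA

V_G = V_DD·R_2/(R_1+R_2) = 12×27/127 = 2.55 V. With the source grounded, V_GS = V_G = 2.55 V.
Assume saturation: I_D = (k_n/2)(V_GS − V_t)² = (3.9/2)×(2.55 − 2.1)² = 1.95×0.451² = 0.397 mA.
V_DS = V_DD − I_D·R_D = 12 − 0.397×3.9 = 10.5 V.
Saturation requires V_DS ≥ V_GS − V_t = 0.451 V; 10.5 ≥ 0.451 ✓.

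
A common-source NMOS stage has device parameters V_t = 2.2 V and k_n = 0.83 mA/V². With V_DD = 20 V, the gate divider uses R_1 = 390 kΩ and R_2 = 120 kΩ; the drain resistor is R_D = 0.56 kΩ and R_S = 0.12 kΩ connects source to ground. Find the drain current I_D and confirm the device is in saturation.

I_D ≈ 2.1 mA

V_G = V_DD·R_2/(R_1+R_2) = 20×120/510 = 4.71 V.
Assume saturation: I_D = (k_n/2)(V_GS − V_t)² with V_GS = V_G − I_D·R_S = 4.71 − 0.12·I_D.
Substituting gives 0.00598·I_D² − 1.25·I_D + 2.61 = 0, with roots I_D = 2.11 or 207 mA.
The root I_D = 207 mA gives V_GS = -20.1 V ≤ V_t, so take I_D = 2.11 mA.
Then V_GS = 4.45 V and V_DS = V_DD − I_D(R_D+R_S) = 20 − 2.11×0.68 = 18.6 V.
Saturation requires V_DS ≥ V_GS − V_t = 2.25 V; 18.6 ≥ 2.25 ✓.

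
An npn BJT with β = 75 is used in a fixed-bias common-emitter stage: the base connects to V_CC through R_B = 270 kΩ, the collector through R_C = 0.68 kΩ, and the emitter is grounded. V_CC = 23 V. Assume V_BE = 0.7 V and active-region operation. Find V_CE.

Base loop: V_CC = I_B·R_B + V_BE, so I_B = (23 − 0.7)/270 kΩ = 0.0826 mA.
In the active region I_C = β·I_B = 75 × 0.0826 = 6.19 mA.
Collector loop: V_CE = V_CC − I_C·R_C = 23 − 6.19×0.68 = 18.8 V.
Since V_CE = 18.8 V > V_CE(sat) ≈ 0.2 V, the transistor is in the active region as assumed.

V_CE ≈ 19 V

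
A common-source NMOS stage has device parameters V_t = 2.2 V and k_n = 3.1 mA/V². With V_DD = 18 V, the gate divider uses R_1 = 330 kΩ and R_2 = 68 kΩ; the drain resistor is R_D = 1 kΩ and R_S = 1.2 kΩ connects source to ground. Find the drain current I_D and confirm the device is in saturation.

V_G = V_DD·R_2/(R_1+R_2) = 18×68/398 = 3.08 V.
Assume saturation: I_D = (k_n/2)(V_GS − V_t)² with V_GS = V_G − I_D·R_S = 3.08 − 1.2·I_D.
Substituting gives 2.23·I_D² − 4.26·I_D + 1.19 = 0, with roots I_D = 0.339 or 1.57 mA.
The root I_D = 1.57 mA gives V_GS = 1.19 V ≤ V_t, so take I_D = 0.339 mA.
Then V_GS = 2.67 V and V_DS = V_DD − I_D(R_D+R_S) = 18 − 0.339×2.2 = 17.3 V.
Saturation requires V_DS ≥ V_GS − V_t = 0.468 V; 17.3 ≥ 0.468 ✓.

I_D ≈ 0.34 mA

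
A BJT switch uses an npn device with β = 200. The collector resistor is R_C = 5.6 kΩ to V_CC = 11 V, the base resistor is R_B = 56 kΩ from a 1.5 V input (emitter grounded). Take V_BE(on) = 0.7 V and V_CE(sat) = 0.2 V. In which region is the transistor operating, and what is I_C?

saturation; I_C ≈ 1.9 mA

Assume active: I_B = (1.5 − 0.7)/56 = 0.0143 mA, giving I_C = β·I_B = 2.86 mA.
But then V_CE = 11 − 2.86×5.6 = -5 V < V_CE(sat) = 0.2 V — impossible in the active region.
So the transistor is saturated. With V_CE = 0.2 V, I_C = (V_CC − 0.2)/R_C = 10.8/5.6 = 1.93 mA.
Check: β·I_B = 2.86 mA > I_C = 1.93 mA, confirming saturation.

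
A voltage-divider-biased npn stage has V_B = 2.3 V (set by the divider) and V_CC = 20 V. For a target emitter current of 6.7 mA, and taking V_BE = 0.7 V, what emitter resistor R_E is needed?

V_E = V_B − V_BE = 2.3 − 0.7 = 1.6 V.
R_E = V_E / I_E = 1.6 / 6.7 = 0.239 kΩ.

R_E ≈ 0.24 kΩ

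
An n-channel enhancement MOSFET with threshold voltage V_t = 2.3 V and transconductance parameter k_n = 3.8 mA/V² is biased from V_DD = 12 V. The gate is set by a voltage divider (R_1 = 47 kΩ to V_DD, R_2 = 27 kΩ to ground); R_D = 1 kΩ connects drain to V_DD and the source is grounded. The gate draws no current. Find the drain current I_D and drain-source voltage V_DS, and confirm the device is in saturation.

V_G = V_DD·R_2/(R_1+R_2) = 12×27/74 = 4.38 V. With the source grounded, V_GS = V_G = 4.38 V.
Assume saturation: I_D = (k_n/2)(V_GS − V_t)² = (3.8/2)×(4.38 − 2.3)² = 1.9×2.08² = 8.21 mA.
V_DS = V_DD − I_D·R_D = 12 − 8.21×1 = 3.79 V.
Saturation requires V_DS ≥ V_GS − V_t = 2.08 V; 3.79 ≥ 2.08 ✓.

I_D ≈ 8.2 mA, V_DS ≈ 3.8 V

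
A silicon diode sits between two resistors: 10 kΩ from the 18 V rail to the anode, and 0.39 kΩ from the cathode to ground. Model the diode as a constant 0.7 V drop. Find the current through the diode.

I ≈ 1.7 mA

The two resistors are in series with the diode, so KVL gives 18 = I·10 + 0.7 + I·0.39.
I = (18 − 0.7) / (10 + 0.39) kΩ = 17.3 / 10.4 = 1.67 mA.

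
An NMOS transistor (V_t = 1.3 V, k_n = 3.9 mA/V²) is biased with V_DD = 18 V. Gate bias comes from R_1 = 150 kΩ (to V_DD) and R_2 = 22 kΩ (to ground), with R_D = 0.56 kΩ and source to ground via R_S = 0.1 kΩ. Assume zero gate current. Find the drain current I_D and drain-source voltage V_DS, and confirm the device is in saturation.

V_G = V_DD·R_2/(R_1+R_2) = 18×22/172 = 2.3 V.
Assume saturation: I_D = (k_n/2)(V_GS − V_t)² with V_GS = V_G − I_D·R_S = 2.3 − 0.1·I_D.
Substituting gives 0.0195·I_D² − 1.39·I_D + 1.96 = 0, with roots I_D = 1.44 or 69.9 mA.
The root I_D = 69.9 mA gives V_GS = -4.69 V ≤ V_t, so take I_D = 1.44 mA.
Then V_GS = 2.16 V and V_DS = V_DD − I_D(R_D+R_S) = 18 − 1.44×0.66 = 17.1 V.
Saturation requires V_DS ≥ V_GS − V_t = 0.859 V; 17.1 ≥ 0.859 ✓.

I_D ≈ 1.4 mA, V_DS ≈ 17 V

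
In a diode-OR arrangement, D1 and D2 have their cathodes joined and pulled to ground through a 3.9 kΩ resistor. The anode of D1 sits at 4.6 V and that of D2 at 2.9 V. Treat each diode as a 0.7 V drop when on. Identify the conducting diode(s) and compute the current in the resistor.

Assume both conduct. Then node N would need to be at both 4.6−0.7 = 3.9 V and 2.9−0.7 = 2.2 V, which is impossible.
Assume only D1 conducts: V_N = 4.6 − 0.7 = 3.9 V, so I_R = 3.9/3.9 = 1 mA.
Check D2: its anode-to-cathode voltage is 2.9 − 3.9 = -1 V < 0.7 V, so it is off. The assumption is consistent.

Only D1 conducts; I_R ≈ 1 mA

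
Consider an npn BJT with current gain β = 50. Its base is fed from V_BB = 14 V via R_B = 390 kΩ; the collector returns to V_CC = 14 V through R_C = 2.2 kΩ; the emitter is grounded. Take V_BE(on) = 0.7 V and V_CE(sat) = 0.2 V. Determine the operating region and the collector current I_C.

Assume active. Base-emitter loop: I_B = (V_BB − V_BE)/R_B = (14 − 0.7)/390 = 0.0341 mA.
I_C = β·I_B = 50×0.0341 = 1.71 mA.
V_CE = V_CC − I_C·R_C = 14 − 1.71×2.2 = 10.2 V > V_CE(sat), so the active-region assumption holds.

active; I_C ≈ 1.7 mA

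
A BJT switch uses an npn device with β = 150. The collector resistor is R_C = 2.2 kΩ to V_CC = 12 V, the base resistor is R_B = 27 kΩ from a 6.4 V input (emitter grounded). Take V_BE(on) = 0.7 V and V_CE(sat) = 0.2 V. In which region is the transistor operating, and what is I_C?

saturation; I_C ≈ 5.4 mA

Assume active: I_B = (6.4 − 0.7)/27 = 0.211 mA, giving I_C = β·I_B = 31.7 mA.
But then V_CE = 12 − 31.7×2.2 = -57.7 V < V_CE(sat) = 0.2 V — impossible in the active region.
So the transistor is saturated. With V_CE = 0.2 V, I_C = (V_CC − 0.2)/R_C = 11.8/2.2 = 5.36 mA.
Check: β·I_B = 31.7 mA > I_C = 5.36 mA, confirming saturation.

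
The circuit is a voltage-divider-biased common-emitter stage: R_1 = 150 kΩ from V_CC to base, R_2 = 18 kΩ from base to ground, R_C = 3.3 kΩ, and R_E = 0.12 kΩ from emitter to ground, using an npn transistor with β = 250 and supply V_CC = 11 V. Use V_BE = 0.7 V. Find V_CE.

V_CE ≈ 2.1 V

Thevenize the base divider: V_Th = V_CC·R_2/(R_1+R_2) = 11×18/168 = 1.18 V, R_Th = R_1‖R_2 = 16.1 kΩ.
Base-emitter loop: V_Th = I_B·R_Th + V_BE + (β+1)I_B·R_E, so I_B = (1.18 − 0.7) / (16.1 + 251×0.12) = 0.0104 mA.
I_C = β·I_B = 250×0.0104 = 2.59 mA, and I_E = (β+1)I_B = 2.6 mA.
V_CE = V_CC − I_C·R_C − I_E·R_E = 11 − 2.59×3.3 − 2.6×0.12 = 2.14 V.
V_CE = 2.14 V > 0.2 V confirms active-region operation.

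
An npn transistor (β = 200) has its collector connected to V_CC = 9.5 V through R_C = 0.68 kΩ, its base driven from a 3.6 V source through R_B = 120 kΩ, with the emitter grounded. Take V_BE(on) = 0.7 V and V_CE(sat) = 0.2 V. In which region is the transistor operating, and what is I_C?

Assume active. Base-emitter loop: I_B = (V_BB − V_BE)/R_B = (3.6 − 0.7)/120 = 0.0242 mA.
I_C = β·I_B = 200×0.0242 = 4.83 mA.
V_CE = V_CC − I_C·R_C = 9.5 − 4.83×0.68 = 6.21 V > V_CE(sat), so the active-region assumption holds.

active; I_C ≈ 4.8 mA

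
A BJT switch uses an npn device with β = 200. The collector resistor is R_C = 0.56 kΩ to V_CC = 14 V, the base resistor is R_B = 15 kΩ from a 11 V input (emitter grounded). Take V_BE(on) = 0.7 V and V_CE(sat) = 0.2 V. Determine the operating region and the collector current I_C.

saturation; I_C ≈ 25 mA

Assume active: I_B = (11 − 0.7)/15 = 0.687 mA, giving I_C = β·I_B = 137 mA.
But then V_CE = 14 − 137×0.56 = -62.9 V < V_CE(sat) = 0.2 V — impossible in the active region.
So the transistor is saturated. With V_CE = 0.2 V, I_C = (V_CC − 0.2)/R_C = 13.8/0.56 = 24.6 mA.
Check: β·I_B = 137 mA > I_C = 24.6 mA, confirming saturation.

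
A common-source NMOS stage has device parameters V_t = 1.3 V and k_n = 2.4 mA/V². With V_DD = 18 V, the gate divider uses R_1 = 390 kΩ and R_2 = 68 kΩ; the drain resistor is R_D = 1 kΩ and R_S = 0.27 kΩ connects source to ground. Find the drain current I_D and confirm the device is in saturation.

V_G = V_DD·R_2/(R_1+R_2) = 18×68/458 = 2.67 V.
Assume saturation: I_D = (k_n/2)(V_GS − V_t)² with V_GS = V_G − I_D·R_S = 2.67 − 0.27·I_D.
Substituting gives 0.0875·I_D² − 1.89·I_D + 2.26 = 0, with roots I_D = 1.27 or 20.3 mA.
The root I_D = 20.3 mA gives V_GS = -2.82 V ≤ V_t, so take I_D = 1.27 mA.
Then V_GS = 2.33 V and V_DS = V_DD − I_D(R_D+R_S) = 18 − 1.27×1.27 = 16.4 V.
Saturation requires V_DS ≥ V_GS − V_t = 1.03 V; 16.4 ≥ 1.03 ✓.

I_D ≈ 1.3 mA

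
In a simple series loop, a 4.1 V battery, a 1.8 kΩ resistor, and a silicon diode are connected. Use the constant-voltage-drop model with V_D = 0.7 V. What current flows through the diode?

KVL around the loop: 4.1 = V_D + I·R = 0.7 + I × 1.8 kΩ.
So I = (4.1 − 0.7) / 1.8 kΩ = 3.4 / 1.8 = 1.89 mA.

I ≈ 1.9 mA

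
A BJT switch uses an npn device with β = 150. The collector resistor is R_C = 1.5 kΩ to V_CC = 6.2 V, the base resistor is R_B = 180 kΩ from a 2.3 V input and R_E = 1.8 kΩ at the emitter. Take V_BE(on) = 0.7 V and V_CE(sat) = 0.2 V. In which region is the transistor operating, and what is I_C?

Assume active. Base-emitter loop: I_B = (V_BB − V_BE)/(R_B + (β+1)R_E) = (2.3 − 0.7)/(180 + 151×1.8) = 0.00354 mA.
I_C = β·I_B = 150×0.00354 = 0.531 mA.
V_CE = V_CC − I_C·R_C − I_E·R_E = 6.2 − 0.531×1.5 − 0.535×1.8 = 4.44 V > V_CE(sat), so the active-region assumption holds.

active; I_C ≈ 0.53 mA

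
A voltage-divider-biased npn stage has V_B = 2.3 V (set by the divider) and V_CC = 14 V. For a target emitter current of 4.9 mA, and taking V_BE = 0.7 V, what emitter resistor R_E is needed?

R_E ≈ 0.33 kΩ

V_E = V_B − V_BE = 2.3 − 0.7 = 1.6 V.
R_E = V_E / I_E = 1.6 / 4.9 = 0.327 kΩ.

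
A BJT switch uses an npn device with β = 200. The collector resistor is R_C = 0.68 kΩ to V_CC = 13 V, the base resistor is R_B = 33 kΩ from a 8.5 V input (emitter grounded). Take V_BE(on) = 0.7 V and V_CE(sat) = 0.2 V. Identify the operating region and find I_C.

saturation; I_C ≈ 19 mA

Assume active: I_B = (8.5 − 0.7)/33 = 0.236 mA, giving I_C = β·I_B = 47.3 mA.
But then V_CE = 13 − 47.3×0.68 = -19.1 V < V_CE(sat) = 0.2 V — impossible in the active region.
So the transistor is saturated. With V_CE = 0.2 V, I_C = (V_CC − 0.2)/R_C = 12.8/0.68 = 18.8 mA.
Check: β·I_B = 47.3 mA > I_C = 18.8 mA, confirming saturation.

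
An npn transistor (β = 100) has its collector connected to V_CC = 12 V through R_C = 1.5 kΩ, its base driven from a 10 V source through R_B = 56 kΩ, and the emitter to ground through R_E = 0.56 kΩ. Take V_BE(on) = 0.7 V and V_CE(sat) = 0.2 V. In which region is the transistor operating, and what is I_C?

saturation; I_C ≈ 5.7 mA

Assume active: I_B = (10 − 0.7)/(56 + 101×0.56) = 0.0826 mA, I_C = β·I_B = 8.26 mA.
Then V_CE = 12 − 8.26×1.5 − 8.34×0.56 = -5.07 V < 0.2 V — the active assumption fails.
Re-solve with V_CE = 0.2 V. KCL at the emitter: V_E/R_E = (V_BB−0.7−V_E)/R_B + (V_CC−0.2−V_E)/R_C, giving V_E = 3.25 V.
I_C = (V_CC − 0.2 − V_E)/R_C = (11.8 − 3.25)/1.5 = 5.7 mA.
Check: I_B = (9.3 − 3.25)/56 = 0.108 mA, and β·I_B = 10.8 mA > I_C, confirming saturation.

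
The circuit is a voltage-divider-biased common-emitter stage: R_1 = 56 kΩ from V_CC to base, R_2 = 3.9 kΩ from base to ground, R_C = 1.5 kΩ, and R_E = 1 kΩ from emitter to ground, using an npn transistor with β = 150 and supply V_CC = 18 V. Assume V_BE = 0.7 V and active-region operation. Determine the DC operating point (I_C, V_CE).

I_C ≈ 0.46 mA, V_CE ≈ 17 V

Thevenize the base divider: V_Th = V_CC·R_2/(R_1+R_2) = 18×3.9/59.9 = 1.17 V, R_Th = R_1‖R_2 = 3.65 kΩ.
Base-emitter loop: V_Th = I_B·R_Th + V_BE + (β+1)I_B·R_E, so I_B = (1.17 − 0.7) / (3.65 + 151×1) = 0.00305 mA.
I_C = β·I_B = 150×0.00305 = 0.458 mA, and I_E = (β+1)I_B = 0.461 mA.
V_CE = V_CC − I_C·R_C − I_E·R_E = 18 − 0.458×1.5 − 0.461×1 = 16.9 V.
V_CE = 16.9 V > 0.2 V confirms active-region operation.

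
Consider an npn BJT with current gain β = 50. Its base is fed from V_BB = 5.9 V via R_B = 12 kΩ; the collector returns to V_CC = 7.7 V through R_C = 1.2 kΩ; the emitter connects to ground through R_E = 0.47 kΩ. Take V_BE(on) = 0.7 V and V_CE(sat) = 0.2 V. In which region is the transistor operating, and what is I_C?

Assume active: I_B = (5.9 − 0.7)/(12 + 51×0.47) = 0.145 mA, I_C = β·I_B = 7.23 mA.
Then V_CE = 7.7 − 7.23×1.2 − 7.37×0.47 = -4.44 V < 0.2 V — the active assumption fails.
Re-solve with V_CE = 0.2 V. KCL at the emitter: V_E/R_E = (V_BB−0.7−V_E)/R_B + (V_CC−0.2−V_E)/R_C, giving V_E = 2.2 V.
I_C = (V_CC − 0.2 − V_E)/R_C = (7.5 − 2.2)/1.2 = 4.42 mA.
Check: I_B = (5.2 − 2.2)/12 = 0.25 mA, and β·I_B = 12.5 mA > I_C, confirming saturation.

saturation; I_C ≈ 4.4 mA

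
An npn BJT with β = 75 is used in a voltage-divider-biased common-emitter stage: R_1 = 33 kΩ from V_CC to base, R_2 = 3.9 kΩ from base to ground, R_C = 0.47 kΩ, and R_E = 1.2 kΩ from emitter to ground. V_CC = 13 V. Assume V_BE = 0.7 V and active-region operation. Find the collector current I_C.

I_C ≈ 0.53 mA

Thevenize the base divider: V_Th = V_CC·R_2/(R_1+R_2) = 13×3.9/36.9 = 1.37 V, R_Th = R_1‖R_2 = 3.49 kΩ.
Base-emitter loop: V_Th = I_B·R_Th + V_BE + (β+1)I_B·R_E, so I_B = (1.37 − 0.7) / (3.49 + 76×1.2) = 0.00712 mA.
I_C = β·I_B = 75×0.00712 = 0.534 mA, and I_E = (β+1)I_B = 0.541 mA.
V_CE = V_CC − I_C·R_C − I_E·R_E = 13 − 0.534×0.47 − 0.541×1.2 = 12.1 V.
V_CE = 12.1 V > 0.2 V confirms active-region operation.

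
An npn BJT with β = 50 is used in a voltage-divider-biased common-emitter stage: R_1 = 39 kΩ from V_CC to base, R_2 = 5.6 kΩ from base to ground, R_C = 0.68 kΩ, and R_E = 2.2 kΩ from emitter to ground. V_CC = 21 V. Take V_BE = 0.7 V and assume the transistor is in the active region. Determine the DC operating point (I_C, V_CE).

Thevenize the base divider: V_Th = V_CC·R_2/(R_1+R_2) = 21×5.6/44.6 = 2.64 V, R_Th = R_1‖R_2 = 4.9 kΩ.
Base-emitter loop: V_Th = I_B·R_Th + V_BE + (β+1)I_B·R_E, so I_B = (2.64 − 0.7) / (4.9 + 51×2.2) = 0.0165 mA.
I_C = β·I_B = 50×0.0165 = 0.827 mA, and I_E = (β+1)I_B = 0.844 mA.
V_CE = V_CC − I_C·R_C − I_E·R_E = 21 − 0.827×0.68 − 0.844×2.2 = 18.6 V.
V_CE = 18.6 V > 0.2 V confirms active-region operation.

I_C ≈ 0.83 mA, V_CE ≈ 19 V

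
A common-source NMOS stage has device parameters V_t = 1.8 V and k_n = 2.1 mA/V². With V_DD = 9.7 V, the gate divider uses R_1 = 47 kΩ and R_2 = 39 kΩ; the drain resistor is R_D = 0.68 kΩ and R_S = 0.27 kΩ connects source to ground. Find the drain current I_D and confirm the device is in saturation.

V_G = V_DD·R_2/(R_1+R_2) = 9.7×39/86 = 4.4 V.
Assume saturation: I_D = (k_n/2)(V_GS − V_t)² with V_GS = V_G − I_D·R_S = 4.4 − 0.27·I_D.
Substituting gives 0.0765·I_D² − 2.47·I_D + 7.09 = 0, with roots I_D = 3.18 or 29.1 mA.
The root I_D = 29.1 mA gives V_GS = -3.47 V ≤ V_t, so take I_D = 3.18 mA.
Then V_GS = 3.54 V and V_DS = V_DD − I_D(R_D+R_S) = 9.7 − 3.18×0.95 = 6.68 V.
Saturation requires V_DS ≥ V_GS − V_t = 1.74 V; 6.68 ≥ 1.74 ✓.

I_D ≈ 3.2 mA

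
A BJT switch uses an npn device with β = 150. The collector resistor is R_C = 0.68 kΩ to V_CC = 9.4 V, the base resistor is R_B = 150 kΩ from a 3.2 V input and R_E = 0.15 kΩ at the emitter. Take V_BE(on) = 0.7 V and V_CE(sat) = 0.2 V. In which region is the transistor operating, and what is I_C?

active; I_C ≈ 2.2 mA

Assume active. Base-emitter loop: I_B = (V_BB − V_BE)/(R_B + (β+1)R_E) = (3.2 − 0.7)/(150 + 151×0.15) = 0.0145 mA.
I_C = β·I_B = 150×0.0145 = 2.17 mA.
V_CE = V_CC − I_C·R_C − I_E·R_E = 9.4 − 2.17×0.68 − 2.19×0.15 = 7.6 V > V_CE(sat), so the active-region assumption holds.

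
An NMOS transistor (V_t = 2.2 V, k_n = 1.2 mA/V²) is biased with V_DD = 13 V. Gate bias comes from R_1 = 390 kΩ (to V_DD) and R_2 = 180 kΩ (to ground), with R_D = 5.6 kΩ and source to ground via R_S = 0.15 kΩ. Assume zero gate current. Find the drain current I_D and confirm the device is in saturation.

V_G = V_DD·R_2/(R_1+R_2) = 13×180/570 = 4.11 V.
Assume saturation: I_D = (k_n/2)(V_GS − V_t)² with V_GS = V_G − I_D·R_S = 4.11 − 0.15·I_D.
Substituting gives 0.0135·I_D² − 1.34·I_D + 2.18 = 0, with roots I_D = 1.65 or 97.8 mA.
The root I_D = 97.8 mA gives V_GS = -10.6 V ≤ V_t, so take I_D = 1.65 mA.
Then V_GS = 3.86 V and V_DS = V_DD − I_D(R_D+R_S) = 13 − 1.65×5.75 = 3.52 V.
Saturation requires V_DS ≥ V_GS − V_t = 1.66 V; 3.52 ≥ 1.66 ✓.

I_D ≈ 1.6 mA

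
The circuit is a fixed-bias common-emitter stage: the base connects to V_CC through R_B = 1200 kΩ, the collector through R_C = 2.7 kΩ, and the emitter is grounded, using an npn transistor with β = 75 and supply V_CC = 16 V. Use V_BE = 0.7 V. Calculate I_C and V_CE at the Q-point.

I_C ≈ 0.96 mA, V_CE ≈ 13 V

Base loop: V_CC = I_B·R_B + V_BE, so I_B = (16 − 0.7)/1200 kΩ = 0.0128 mA.
In the active region I_C = β·I_B = 75 × 0.0128 = 0.956 mA.
Collector loop: V_CE = V_CC − I_C·R_C = 16 − 0.956×2.7 = 13.4 V.
Since V_CE = 13.4 V > V_CE(sat) ≈ 0.2 V, the transistor is in the active region as assumed.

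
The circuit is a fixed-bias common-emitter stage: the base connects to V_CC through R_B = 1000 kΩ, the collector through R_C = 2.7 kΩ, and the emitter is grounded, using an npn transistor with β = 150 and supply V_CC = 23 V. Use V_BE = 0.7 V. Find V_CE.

V_CE ≈ 14 V

Base loop: V_CC = I_B·R_B + V_BE, so I_B = (23 − 0.7)/1000 kΩ = 0.0223 mA.
In the active region I_C = β·I_B = 150 × 0.0223 = 3.35 mA.
Collector loop: V_CE = V_CC − I_C·R_C = 23 − 3.35×2.7 = 14 V.
Since V_CE = 14 V > V_CE(sat) ≈ 0.2 V, the transistor is in the active region as assumed.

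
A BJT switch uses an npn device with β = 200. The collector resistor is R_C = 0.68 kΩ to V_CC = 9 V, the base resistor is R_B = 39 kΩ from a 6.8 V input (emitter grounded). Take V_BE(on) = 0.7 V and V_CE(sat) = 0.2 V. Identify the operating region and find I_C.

Assume active: I_B = (6.8 − 0.7)/39 = 0.156 mA, giving I_C = β·I_B = 31.3 mA.
But then V_CE = 9 − 31.3×0.68 = -12.3 V < V_CE(sat) = 0.2 V — impossible in the active region.
So the transistor is saturated. With V_CE = 0.2 V, I_C = (V_CC − 0.2)/R_C = 8.8/0.68 = 12.9 mA.
Check: β·I_B = 31.3 mA > I_C = 12.9 mA, confirming saturation.

saturation; I_C ≈ 13 mA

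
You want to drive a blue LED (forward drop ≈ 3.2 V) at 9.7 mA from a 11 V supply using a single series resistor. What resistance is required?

The resistor drops V_S − V_D = 11 − 3.2 = 7.8 V at 9.7 mA.
R = 7.8 V / 9.7 mA = 0.804 kΩ.

R ≈ 0.8 kΩ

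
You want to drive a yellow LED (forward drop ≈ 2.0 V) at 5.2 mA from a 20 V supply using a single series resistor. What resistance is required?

R ≈ 3.5 kΩ

The resistor drops V_S − V_D = 20 − 2.0 = 18 V at 5.2 mA.
R = 18 V / 5.2 mA = 3.46 kΩ.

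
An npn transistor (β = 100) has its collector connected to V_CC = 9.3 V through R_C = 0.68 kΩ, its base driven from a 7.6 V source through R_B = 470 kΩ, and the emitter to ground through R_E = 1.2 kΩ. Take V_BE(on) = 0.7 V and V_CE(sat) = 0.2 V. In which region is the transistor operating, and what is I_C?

Assume active. Base-emitter loop: I_B = (V_BB − V_BE)/(R_B + (β+1)R_E) = (7.6 − 0.7)/(470 + 101×1.2) = 0.0117 mA.
I_C = β·I_B = 100×0.0117 = 1.17 mA.
V_CE = V_CC − I_C·R_C − I_E·R_E = 9.3 − 1.17×0.68 − 1.18×1.2 = 7.09 V > V_CE(sat), so the active-region assumption holds.

active; I_C ≈ 1.2 mA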